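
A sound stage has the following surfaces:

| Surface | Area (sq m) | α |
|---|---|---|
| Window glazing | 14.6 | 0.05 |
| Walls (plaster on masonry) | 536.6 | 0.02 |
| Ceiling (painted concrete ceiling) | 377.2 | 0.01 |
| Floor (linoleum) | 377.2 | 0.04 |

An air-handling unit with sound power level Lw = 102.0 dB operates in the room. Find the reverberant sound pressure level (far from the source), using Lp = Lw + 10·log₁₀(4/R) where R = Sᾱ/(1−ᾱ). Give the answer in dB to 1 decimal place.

A = 30.322 sabins; S = 1305.6 sq m.
ᾱ = 30.322/1305.6 = 0.0232; R = Sᾱ/(1−ᾱ) = 30.322/(1−0.0232) = 31.042 sq m.
Lp = 102.0 + 10·log₁₀(4/31.042) = 102.0 + (-8.90) = 93.1 dB.

93.1 dB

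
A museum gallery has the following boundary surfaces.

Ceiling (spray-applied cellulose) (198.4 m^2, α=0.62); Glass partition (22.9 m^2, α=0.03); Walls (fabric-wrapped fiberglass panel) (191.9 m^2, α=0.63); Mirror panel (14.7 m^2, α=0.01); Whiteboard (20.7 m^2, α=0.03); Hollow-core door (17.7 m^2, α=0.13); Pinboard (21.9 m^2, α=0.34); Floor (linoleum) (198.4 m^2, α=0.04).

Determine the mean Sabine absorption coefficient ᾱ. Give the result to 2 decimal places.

Total surface area S = 686.6 m^2.
Weighted sum Σ Sα = 263.043.
ᾱ = A/S = 0.38.

0.38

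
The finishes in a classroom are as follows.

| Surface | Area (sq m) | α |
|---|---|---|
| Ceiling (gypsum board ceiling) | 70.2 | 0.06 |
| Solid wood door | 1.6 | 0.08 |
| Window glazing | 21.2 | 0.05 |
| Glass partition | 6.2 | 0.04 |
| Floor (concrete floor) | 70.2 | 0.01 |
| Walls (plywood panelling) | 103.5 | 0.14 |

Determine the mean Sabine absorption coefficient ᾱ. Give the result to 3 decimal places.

S = Σ Sᵢ = 70.2 + 1.6 + 21.2 + 6.2 + 70.2 + 103.5 = 272.9 sq m.
A = 70.2*0.06 + 1.6*0.08 + 21.2*0.05 + 6.2*0.04 + 70.2*0.01 + 103.5*0.14 = 20.840 sabins.
ᾱ = A/S = 0.076.

0.076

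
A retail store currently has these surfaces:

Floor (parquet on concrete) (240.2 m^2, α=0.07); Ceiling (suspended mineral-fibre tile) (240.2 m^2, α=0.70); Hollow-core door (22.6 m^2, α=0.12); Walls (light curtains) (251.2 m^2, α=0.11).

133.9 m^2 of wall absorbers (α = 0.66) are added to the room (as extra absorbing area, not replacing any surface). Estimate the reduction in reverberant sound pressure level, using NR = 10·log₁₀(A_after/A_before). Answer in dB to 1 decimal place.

Total absorption A_before = 240.2×0.07 + 240.2×0.70 + 22.6×0.12 + 251.2×0.11
  = 16.814 + 168.140 + 2.712 + 27.632 = 215.298 m^2 sabins.
Treatment contributes 133.9·0.66 = 88.374 sabins.
New total A_after = 303.672 sabins.
Reduction = 10 log₁₀(A_after/A_before) = 10 log₁₀(1.4105) = 1.5 dB.

1.5 dB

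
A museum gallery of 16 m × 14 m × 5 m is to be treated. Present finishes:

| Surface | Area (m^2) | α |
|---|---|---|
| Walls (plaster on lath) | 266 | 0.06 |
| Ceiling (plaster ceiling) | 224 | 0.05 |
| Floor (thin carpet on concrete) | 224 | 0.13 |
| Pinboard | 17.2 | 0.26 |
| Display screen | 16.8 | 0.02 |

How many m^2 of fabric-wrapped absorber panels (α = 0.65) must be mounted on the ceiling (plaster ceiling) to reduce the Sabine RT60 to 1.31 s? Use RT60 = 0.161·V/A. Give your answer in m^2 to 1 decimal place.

127.6

Total absorption A₁ = 266×0.06 + 224×0.05 + 224×0.13 + 17.2×0.26 + 16.8×0.02
  = 15.960 + 11.200 + 29.120 + 4.472 + 0.336 = 61.088 m^2 sabins.
V = 1120 m³. Target absorption A₂ = 0.161 × 1120 / 1.31 = 137.649 sabins.
ΔA needed = 137.649 − 61.088 = 76.561 sabins.
Each m^2 of panel replacing the ceiling (plaster ceiling) adds (0.65 − 0.05) = 0.60 sabins.
Area = ΔA/Δα = 76.561/0.60 = 127.6 m^2.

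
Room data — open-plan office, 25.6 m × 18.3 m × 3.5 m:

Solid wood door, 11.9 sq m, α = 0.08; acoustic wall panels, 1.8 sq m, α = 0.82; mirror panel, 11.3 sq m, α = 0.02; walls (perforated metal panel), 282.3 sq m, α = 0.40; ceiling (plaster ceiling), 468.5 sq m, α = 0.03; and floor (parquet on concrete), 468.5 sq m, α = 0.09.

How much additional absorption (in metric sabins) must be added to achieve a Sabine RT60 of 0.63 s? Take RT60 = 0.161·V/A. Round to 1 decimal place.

247.2 sabins

A₁ = Σ Sᵢαᵢ = 11.9*0.08 + 1.8*0.82 + 11.3*0.02 + 282.3*0.40 + 468.5*0.03 + 468.5*0.09 = 171.794 sabins.
Target A₂ = 0.161·1639.68/0.63 = 419.029 sabins (V = 1639.68 m³).
Shortfall: 419.029 − 171.794 = 247.2 sabins.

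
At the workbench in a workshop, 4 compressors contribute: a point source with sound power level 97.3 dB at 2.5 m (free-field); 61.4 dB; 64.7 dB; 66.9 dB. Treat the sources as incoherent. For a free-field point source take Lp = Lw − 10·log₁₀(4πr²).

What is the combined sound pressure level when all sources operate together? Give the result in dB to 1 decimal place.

78.9 dB

Source at 2.5 m: Lp = 97.3 − 10·log₁₀(4π·2.5²) = 97.3 − 10·log₁₀(78.540) = 78.3 dB.
Sum in the linear (power) domain: Σ 10^(Lᵢ/10) = 10^(78.3/10) + 10^(61.4/10) + 10^(64.7/10) + 10^(66.9/10) = 7.684e+07.
Combined level = 10 log₁₀(7.684e+07) = 78.9 dB.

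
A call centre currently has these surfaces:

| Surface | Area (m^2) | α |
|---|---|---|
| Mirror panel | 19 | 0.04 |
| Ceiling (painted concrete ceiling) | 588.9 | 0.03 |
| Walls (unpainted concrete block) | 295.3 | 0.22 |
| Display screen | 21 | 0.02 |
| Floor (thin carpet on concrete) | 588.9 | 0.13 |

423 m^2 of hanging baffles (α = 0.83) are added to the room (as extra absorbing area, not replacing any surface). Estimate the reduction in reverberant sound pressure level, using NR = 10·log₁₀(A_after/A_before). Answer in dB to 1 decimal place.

Total absorption A_before = 19×0.04 + 588.9×0.03 + 295.3×0.22 + 21×0.02 + 588.9×0.13
  = 0.760 + 17.667 + 64.966 + 0.420 + 76.557 = 160.370 m^2 sabins.
Treatment contributes 423·0.83 = 351.090 sabins.
New total A_after = 511.460 sabins.
NR = 10·log₁₀(511.460/160.370) = 5.0 dB.

5.0 dB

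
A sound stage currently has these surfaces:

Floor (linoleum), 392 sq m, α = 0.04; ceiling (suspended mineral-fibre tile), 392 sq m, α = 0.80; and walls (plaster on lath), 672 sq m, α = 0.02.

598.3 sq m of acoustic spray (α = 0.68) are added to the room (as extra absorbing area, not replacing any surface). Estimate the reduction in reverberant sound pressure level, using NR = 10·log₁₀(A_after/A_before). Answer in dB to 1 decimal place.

3.4 dB

Total absorption A_before = 392×0.04 + 392×0.80 + 672×0.02
  = 15.680 + 313.600 + 13.440 = 342.720 sq m sabins.
Added absorption = 598.3 × 0.68 = 406.844 sabins.
New total A_after = 749.564 sabins.
NR = 10·log₁₀(749.564/342.720) = 3.4 dB.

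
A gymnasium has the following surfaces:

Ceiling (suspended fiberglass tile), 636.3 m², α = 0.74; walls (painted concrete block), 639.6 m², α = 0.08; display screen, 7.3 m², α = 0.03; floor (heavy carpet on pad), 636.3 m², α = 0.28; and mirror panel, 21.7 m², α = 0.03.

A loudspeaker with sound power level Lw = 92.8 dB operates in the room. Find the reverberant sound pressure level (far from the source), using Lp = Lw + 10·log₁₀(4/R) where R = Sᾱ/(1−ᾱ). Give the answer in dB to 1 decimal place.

68.4 dB

A = 701.064 sabins; S = 1941.2 m².
ᾱ = 701.064/1941.2 = 0.3611; R = Sᾱ/(1−ᾱ) = 701.064/(1−0.3611) = 1097.298 m².
Lp = 92.8 + 10·log₁₀(4/1097.298) = 92.8 + (-24.38) = 68.4 dB.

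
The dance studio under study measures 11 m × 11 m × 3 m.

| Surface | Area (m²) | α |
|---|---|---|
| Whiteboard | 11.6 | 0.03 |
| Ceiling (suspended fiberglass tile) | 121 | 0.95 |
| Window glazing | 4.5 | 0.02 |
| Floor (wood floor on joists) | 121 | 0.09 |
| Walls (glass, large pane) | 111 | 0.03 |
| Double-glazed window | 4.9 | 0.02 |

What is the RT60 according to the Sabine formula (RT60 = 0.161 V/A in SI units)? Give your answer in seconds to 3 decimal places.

Summing Sᵢαᵢ: 0.348 + 114.950 + 0.090 + 10.890 + 3.330 + 0.098 → A = 129.706 sabins.
Volume V = 11 × 11 × 3 = 363 m³.
T = 0.161 V/A = 0.161·363/129.706 = 0.451 s.

0.451 s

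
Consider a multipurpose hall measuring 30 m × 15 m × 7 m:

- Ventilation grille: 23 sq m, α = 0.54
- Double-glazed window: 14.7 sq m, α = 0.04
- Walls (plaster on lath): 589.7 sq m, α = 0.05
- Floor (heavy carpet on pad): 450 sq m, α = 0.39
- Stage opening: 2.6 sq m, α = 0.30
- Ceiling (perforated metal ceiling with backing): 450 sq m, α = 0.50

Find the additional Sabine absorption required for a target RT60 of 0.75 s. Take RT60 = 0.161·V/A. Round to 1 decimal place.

Total absorption A₁ = 23×0.54 + 14.7×0.04 + 589.7×0.05 + 450×0.39 + 2.6×0.30 + 450×0.50
  = 12.420 + 0.588 + 29.485 + 175.500 + 0.780 + 225.000 = 443.773 sq m sabins.
Target A₂ = 0.161·3150/0.75 = 676.200 sabins (V = 3150 m³).
Additional absorption ΔA = 676.200 − 443.773 = 232.4 sabins.

232.4 sabins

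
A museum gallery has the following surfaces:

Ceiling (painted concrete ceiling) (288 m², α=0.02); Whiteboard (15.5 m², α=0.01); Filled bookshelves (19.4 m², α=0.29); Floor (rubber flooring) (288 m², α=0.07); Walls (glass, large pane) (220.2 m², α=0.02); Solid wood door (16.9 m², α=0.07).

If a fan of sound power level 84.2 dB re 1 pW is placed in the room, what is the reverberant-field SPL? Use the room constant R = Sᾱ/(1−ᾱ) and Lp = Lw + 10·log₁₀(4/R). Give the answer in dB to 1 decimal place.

74.3 dB

A = 37.288 sabins; S = 848.0 m².
ᾱ = 37.288/848.0 = 0.0440; R = Sᾱ/(1−ᾱ) = 37.288/(1−0.0440) = 39.004 m².
Lp = Lw + 10 log₁₀(4/R) = 84.2 -9.89 = 74.3 dB.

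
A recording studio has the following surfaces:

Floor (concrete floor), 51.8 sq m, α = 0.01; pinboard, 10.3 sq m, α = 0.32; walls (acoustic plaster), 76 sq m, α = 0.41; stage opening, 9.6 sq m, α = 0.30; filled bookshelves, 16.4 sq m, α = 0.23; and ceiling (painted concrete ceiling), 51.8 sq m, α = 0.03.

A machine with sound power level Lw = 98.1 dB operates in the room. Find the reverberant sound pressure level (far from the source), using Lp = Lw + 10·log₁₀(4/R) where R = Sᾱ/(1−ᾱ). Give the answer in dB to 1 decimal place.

86.8 dB

Σ(Sᵢαᵢ) = 51.8×0.01 + 10.3×0.32 + 76×0.41 + 9.6×0.30 + 16.4×0.23 + 51.8×0.03 = 43.180; total area S = 215.9 sq m.
ᾱ = 43.180/215.9 = 0.2000; R = Sᾱ/(1−ᾱ) = 43.180/(1−0.2000) = 53.975 sq m.
Lp = 98.1 + 10·log₁₀(4/53.975) = 98.1 + (-11.30) = 86.8 dB.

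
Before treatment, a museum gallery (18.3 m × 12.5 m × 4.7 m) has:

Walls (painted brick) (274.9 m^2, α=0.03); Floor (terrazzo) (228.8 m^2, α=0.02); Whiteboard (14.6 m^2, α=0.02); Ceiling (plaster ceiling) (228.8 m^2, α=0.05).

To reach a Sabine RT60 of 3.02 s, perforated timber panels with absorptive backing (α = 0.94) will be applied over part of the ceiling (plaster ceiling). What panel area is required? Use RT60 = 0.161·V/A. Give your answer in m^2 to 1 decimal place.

Summing Sᵢαᵢ: 8.247 + 4.576 + 0.292 + 11.440 → A₁ = 24.555 sabins.
Required A₂ = 0.161·1075.125/3.02 = 57.316 sabins.
Absorption to add: 57.316 − 24.555 = 32.761 sabins.
Net gain per m^2: Δα = 0.94 − 0.05 = 0.89.
Area = ΔA/Δα = 32.761/0.89 = 36.8 m^2.

36.8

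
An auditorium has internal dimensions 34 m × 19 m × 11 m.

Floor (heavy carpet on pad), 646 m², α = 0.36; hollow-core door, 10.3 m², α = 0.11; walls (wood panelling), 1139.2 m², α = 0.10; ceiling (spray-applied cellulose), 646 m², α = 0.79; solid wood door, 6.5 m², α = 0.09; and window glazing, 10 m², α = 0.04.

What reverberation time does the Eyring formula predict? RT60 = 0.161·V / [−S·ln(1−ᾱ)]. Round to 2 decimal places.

1.08 sec

Total surface area S = 646 + 10.3 + 1139.2 + 646 + 6.5 + 10 = 2458.0 m².
Σ(Sᵢαᵢ) = 646×0.36 + 10.3×0.11 + 1139.2×0.10 + 646×0.79 + 6.5×0.09 + 10×0.04 = 858.938.
Mean coefficient ᾱ = A/S = 0.3494.
−S·ln(1−ᾱ) = −2458.0 × ln(1 − 0.3494) = 1056.597.
V = 34 × 19 × 11 = 7106 m³.
T = 0.161·V/[−S·ln(1−ᾱ)] = 0.161·7106/1056.597 = 1.08 s.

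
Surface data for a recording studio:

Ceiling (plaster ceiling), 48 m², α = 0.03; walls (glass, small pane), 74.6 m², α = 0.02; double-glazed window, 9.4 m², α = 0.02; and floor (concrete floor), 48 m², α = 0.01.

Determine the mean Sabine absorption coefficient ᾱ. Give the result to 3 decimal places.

Total surface area S = 180.0 m².
A = 48·0.03 + 74.6·0.02 + 9.4·0.02 + 48·0.01 = 3.600 sabins.
ᾱ = A/S = 0.020.

0.020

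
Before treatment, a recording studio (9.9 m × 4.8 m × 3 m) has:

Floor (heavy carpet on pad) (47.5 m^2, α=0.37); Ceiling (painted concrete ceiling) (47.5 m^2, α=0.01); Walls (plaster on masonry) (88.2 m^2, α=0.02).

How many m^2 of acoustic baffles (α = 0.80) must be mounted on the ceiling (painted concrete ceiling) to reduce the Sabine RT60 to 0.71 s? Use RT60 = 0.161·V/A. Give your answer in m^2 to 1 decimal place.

15.8

Total absorption A₁ = 47.5·0.37 + 47.5·0.01 + 88.2·0.02
  = 17.575 + 0.475 + 1.764 = 19.814 m^2 sabins.
Required A₂ = 0.161·142.56/0.71 = 32.327 sabins.
Absorption to add: 32.327 − 19.814 = 12.513 sabins.
Net gain per m^2: Δα = 0.80 − 0.01 = 0.79.
Panel area = 12.513 / 0.79 = 15.8 m^2.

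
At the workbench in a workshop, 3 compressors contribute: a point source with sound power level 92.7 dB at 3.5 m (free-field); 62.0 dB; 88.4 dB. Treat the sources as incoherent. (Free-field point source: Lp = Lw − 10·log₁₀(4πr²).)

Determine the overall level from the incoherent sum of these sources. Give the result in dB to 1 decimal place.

Source at 3.5 m: Lp = 92.7 − 10·log₁₀(4π·3.5²) = 92.7 − 10·log₁₀(153.938) = 70.8 dB.
Converting to relative power and adding: 10^(70.8/10) + 10^(62.0/10) + 10^(88.4/10) = 7.054e+08.
Combined level = 10 log₁₀(7.054e+08) = 88.5 dB.

88.5 dB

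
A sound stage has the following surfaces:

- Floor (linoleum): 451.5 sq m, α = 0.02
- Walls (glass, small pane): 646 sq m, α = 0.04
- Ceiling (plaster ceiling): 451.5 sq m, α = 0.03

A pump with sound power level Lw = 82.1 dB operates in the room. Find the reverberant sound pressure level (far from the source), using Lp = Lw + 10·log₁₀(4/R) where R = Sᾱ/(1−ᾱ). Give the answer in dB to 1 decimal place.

71.1 dB

Σ(Sᵢαᵢ) = 451.5·0.02 + 646·0.04 + 451.5·0.03 = 48.415; total area S = 1549.0 sq m.
ᾱ = 0.0313, so room constant R = A/(1−ᾱ) = 49.979 sq m.
Lp = 82.1 + 10·log₁₀(4/49.979) = 82.1 + (-10.97) = 71.1 dB.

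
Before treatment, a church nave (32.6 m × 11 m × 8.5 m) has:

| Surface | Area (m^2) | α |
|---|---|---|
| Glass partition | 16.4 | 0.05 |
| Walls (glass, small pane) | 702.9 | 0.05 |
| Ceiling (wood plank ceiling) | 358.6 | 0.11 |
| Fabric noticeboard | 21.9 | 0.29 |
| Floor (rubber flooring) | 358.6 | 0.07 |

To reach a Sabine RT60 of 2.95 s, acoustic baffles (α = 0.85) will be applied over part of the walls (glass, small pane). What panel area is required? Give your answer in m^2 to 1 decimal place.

Summing Sᵢαᵢ: 0.820 + 35.145 + 39.446 + 6.351 + 25.102 → A₁ = 106.864 sabins.
Required A₂ = 0.161·3048.1/2.95 = 166.354 sabins.
Absorption to add: 166.354 − 106.864 = 59.490 sabins.
Each m^2 of panel replacing the walls (glass, small pane) adds (0.85 − 0.05) = 0.80 sabins.
Panel area = 59.490 / 0.80 = 74.4 m^2.

74.4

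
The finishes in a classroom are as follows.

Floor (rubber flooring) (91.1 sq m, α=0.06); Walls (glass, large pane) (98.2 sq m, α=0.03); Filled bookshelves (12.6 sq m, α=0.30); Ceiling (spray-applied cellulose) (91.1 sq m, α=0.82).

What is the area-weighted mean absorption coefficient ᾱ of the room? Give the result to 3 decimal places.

Total surface area S = 293.0 sq m.
Σ(Sᵢαᵢ) = 91.1·0.06 + 98.2·0.03 + 12.6·0.30 + 91.1·0.82 = 86.894.
ᾱ = A/S = 0.297.

0.297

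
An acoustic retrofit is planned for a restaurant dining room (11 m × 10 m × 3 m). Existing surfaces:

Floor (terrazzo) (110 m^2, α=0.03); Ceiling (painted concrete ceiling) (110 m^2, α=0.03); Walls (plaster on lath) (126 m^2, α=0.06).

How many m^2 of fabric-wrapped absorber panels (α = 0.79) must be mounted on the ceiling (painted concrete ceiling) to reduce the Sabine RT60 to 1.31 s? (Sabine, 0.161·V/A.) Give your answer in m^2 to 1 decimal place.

Equivalent absorption area: A₁ = 110·0.03 + 110·0.03 + 126·0.06 = 14.160 m^2.
V = 330 m³. Target absorption A₂ = 0.161 × 330 / 1.31 = 40.557 sabins.
ΔA needed = 40.557 − 14.160 = 26.397 sabins.
Each m^2 of panel replacing the ceiling (painted concrete ceiling) adds (0.79 − 0.03) = 0.76 sabins.
Panel area = 26.397 / 0.76 = 34.7 m^2.

34.7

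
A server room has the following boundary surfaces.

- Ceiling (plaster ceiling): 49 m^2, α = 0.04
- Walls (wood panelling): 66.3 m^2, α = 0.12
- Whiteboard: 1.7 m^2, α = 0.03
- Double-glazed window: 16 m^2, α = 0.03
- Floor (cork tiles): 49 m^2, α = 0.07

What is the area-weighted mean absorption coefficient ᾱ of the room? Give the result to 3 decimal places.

0.076

S = Σ Sᵢ = 49 + 66.3 + 1.7 + 16 + 49 = 182.0 m^2.
Σ(Sᵢαᵢ) = 49×0.04 + 66.3×0.12 + 1.7×0.03 + 16×0.03 + 49×0.07 = 13.877.
ᾱ = 13.877 / 182.0 = 0.076.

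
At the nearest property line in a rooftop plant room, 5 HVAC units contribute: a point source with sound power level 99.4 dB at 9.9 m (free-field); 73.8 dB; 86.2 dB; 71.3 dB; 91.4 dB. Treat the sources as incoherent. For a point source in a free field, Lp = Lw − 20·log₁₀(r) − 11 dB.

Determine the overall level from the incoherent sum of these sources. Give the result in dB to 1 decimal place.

Source at 9.9 m: Lp = 99.4 − 20·log₁₀(9.9) − 11 = 68.5 dB.
Converting to relative power and adding: 10^(68.5/10) + 10^(73.8/10) + 10^(86.2/10) + 10^(71.3/10) + 10^(91.4/10) = 1.842e+09.
L_total = 10·log₁₀(1.842e+09) = 92.7 dB.

92.7 dB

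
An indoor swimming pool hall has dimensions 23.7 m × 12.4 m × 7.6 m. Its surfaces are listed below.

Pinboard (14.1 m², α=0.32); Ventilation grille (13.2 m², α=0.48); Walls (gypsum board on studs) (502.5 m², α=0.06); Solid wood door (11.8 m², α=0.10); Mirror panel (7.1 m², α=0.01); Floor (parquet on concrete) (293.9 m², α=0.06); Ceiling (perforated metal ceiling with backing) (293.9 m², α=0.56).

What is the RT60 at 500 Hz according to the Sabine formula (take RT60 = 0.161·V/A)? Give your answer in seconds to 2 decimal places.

1.60 seconds

A = Σ Sᵢαᵢ = 14.1×0.32 + 13.2×0.48 + 502.5×0.06 + 11.8×0.10 + 7.1×0.01 + 293.9×0.06 + 293.9×0.56 = 224.467 sabins.
V = 23.7·12.4·7.6 = 2233.488 m³.
RT60 = 0.161 · V / A = 0.161 × 2233.488 / 224.467 = 1.60 s.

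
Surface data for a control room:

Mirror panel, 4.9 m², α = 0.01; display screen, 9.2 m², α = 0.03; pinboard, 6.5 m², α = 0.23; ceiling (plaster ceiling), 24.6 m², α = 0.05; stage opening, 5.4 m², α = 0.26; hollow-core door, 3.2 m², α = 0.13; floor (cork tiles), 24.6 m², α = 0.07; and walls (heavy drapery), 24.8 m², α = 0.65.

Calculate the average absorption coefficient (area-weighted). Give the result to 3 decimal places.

0.220

S = Σ Sᵢ = 4.9 + 9.2 + 6.5 + 24.6 + 5.4 + 3.2 + 24.6 + 24.8 = 103.2 m².
A = 4.9*0.01 + 9.2*0.03 + 6.5*0.23 + 24.6*0.05 + 5.4*0.26 + 3.2*0.13 + 24.6*0.07 + 24.8*0.65 = 22.712 sabins.
ᾱ = 22.712 / 103.2 = 0.220.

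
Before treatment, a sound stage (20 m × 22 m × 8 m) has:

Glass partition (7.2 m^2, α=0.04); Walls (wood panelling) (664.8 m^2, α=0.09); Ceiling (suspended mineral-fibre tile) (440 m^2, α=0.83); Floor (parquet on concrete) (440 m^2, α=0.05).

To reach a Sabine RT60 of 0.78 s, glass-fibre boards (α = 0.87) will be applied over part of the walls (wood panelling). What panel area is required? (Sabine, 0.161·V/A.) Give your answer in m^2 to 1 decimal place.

358.0

Summing Sᵢαᵢ: 0.288 + 59.832 + 365.200 + 22.000 → A₁ = 447.320 sabins.
Required A₂ = 0.161·3520/0.78 = 726.564 sabins.
ΔA needed = 726.564 − 447.320 = 279.244 sabins.
Each m^2 of panel replacing the walls (wood panelling) adds (0.87 − 0.09) = 0.78 sabins.
Panel area = 279.244 / 0.78 = 358.0 m^2.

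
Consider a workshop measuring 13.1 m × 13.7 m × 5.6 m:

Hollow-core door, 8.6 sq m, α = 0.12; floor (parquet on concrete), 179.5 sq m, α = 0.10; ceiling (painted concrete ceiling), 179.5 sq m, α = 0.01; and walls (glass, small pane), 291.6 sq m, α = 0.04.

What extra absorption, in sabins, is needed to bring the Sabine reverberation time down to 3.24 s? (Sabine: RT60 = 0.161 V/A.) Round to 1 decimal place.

17.5 sabins

Summing Sᵢαᵢ: 1.032 + 17.950 + 1.795 + 11.664 → A₁ = 32.441 sabins.
V = 1005.032 m³. Required absorption A₂ = 0.161 × 1005.032 / 3.24 = 49.941 sabins.
ΔA = A₂ − A₁ = 49.941 − 32.441 = 17.5 sabins.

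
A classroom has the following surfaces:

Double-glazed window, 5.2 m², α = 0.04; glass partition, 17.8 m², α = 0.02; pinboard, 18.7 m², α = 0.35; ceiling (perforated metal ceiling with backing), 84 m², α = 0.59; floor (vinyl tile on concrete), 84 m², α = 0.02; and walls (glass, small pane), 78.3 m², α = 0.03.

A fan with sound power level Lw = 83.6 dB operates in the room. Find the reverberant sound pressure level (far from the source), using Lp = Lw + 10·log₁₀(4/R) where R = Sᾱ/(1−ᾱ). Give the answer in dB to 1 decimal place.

Σ(Sᵢαᵢ) = 5.2×0.04 + 17.8×0.02 + 18.7×0.35 + 84×0.59 + 84×0.02 + 78.3×0.03 = 60.698; total area S = 288.0 m².
ᾱ = 60.698/288.0 = 0.2108; R = Sᾱ/(1−ᾱ) = 60.698/(1−0.2108) = 76.911 m².
Lp = 83.6 + 10·log₁₀(4/76.911) = 83.6 + (-12.84) = 70.8 dB.

70.8 dB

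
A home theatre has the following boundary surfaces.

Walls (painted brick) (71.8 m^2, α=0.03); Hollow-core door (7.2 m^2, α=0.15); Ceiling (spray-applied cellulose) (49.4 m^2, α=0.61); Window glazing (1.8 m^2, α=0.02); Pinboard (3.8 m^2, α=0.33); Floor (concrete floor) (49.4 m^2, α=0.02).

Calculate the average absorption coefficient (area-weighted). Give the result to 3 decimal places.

Total surface area S = 183.4 m^2.
Weighted sum Σ Sα = 35.646.
ᾱ = 35.646 / 183.4 = 0.194.

0.194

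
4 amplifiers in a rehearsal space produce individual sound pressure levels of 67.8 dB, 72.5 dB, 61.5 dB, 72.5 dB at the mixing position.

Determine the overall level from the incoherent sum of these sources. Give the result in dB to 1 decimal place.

Σ 10^(Lᵢ/10) = 4.3e+07.
Combined level = 10 log₁₀(4.3e+07) = 76.3 dB.

76.3 dB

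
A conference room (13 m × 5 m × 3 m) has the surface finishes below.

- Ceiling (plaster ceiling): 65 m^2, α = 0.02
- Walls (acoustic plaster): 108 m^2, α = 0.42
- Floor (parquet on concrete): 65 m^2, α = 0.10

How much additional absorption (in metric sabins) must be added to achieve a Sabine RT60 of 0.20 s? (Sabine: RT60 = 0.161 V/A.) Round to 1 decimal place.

103.8 sabins

Equivalent absorption area: A₁ = 65·0.02 + 108·0.42 + 65·0.10 = 53.160 m^2.
V = 195 m³. Required absorption A₂ = 0.161 × 195 / 0.20 = 156.975 sabins.
Additional absorption ΔA = 156.975 − 53.160 = 103.8 sabins.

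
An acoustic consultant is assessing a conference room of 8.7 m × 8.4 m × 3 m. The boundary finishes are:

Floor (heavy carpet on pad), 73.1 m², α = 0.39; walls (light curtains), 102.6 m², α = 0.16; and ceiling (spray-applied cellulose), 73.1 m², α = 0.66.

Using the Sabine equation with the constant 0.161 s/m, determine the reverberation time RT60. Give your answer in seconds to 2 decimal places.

Summing Sᵢαᵢ: 28.509 + 16.416 + 48.246 → A = 93.171 sabins.
Room volume: 219.24 m³.
RT60 = 0.161 · V / A = 0.161 × 219.24 / 93.171 = 0.38 s.

0.38 s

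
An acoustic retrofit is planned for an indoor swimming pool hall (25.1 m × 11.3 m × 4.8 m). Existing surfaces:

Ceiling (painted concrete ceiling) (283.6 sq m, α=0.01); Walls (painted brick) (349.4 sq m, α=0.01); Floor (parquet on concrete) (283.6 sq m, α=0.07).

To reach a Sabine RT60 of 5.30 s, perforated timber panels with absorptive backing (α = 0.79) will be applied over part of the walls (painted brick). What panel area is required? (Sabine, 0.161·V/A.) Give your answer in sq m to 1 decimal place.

Equivalent absorption area: A₁ = 283.6·0.01 + 349.4·0.01 + 283.6·0.07 = 26.182 sq m.
Required A₂ = 0.161·1361.424/5.30 = 41.356 sabins.
ΔA needed = 41.356 − 26.182 = 15.174 sabins.
Each sq m of panel replacing the walls (painted brick) adds (0.79 − 0.01) = 0.78 sabins.
Area = ΔA/Δα = 15.174/0.78 = 19.5 sq m.

19.5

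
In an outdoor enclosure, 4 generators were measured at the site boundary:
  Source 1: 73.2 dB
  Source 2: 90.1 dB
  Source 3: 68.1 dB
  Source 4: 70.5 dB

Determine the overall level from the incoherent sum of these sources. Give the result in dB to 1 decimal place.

Converting to relative power and adding: 10^(73.2/10) + 10^(90.1/10) + 10^(68.1/10) + 10^(70.5/10) = 1.062e+09.
L_total = 10·log₁₀(1.062e+09) = 90.3 dB.

90.3 dB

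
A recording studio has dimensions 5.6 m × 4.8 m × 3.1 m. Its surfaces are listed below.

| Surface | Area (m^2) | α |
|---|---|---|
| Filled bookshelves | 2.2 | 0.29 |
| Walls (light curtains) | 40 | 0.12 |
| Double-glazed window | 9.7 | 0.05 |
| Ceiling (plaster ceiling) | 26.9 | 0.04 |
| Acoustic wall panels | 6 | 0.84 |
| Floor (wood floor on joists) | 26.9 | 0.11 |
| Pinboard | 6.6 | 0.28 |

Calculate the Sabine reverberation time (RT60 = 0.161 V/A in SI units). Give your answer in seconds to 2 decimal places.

0.80 s

Equivalent absorption area: A = 2.2*0.29 + 40*0.12 + 9.7*0.05 + 26.9*0.04 + 6*0.84 + 26.9*0.11 + 6.6*0.28 = 16.846 m^2.
Volume V = 5.6 × 4.8 × 3.1 = 83.328 m³.
Sabine: RT60 = 0.161 × 83.328 / 16.846 = 0.80 s.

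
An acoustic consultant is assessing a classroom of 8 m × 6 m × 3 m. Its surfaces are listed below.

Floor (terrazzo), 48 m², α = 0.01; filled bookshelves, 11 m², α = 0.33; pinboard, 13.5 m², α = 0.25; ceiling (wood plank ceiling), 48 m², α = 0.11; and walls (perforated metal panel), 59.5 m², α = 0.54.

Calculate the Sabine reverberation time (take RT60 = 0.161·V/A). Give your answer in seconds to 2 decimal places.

0.52 sec

Equivalent absorption area: A = 48·0.01 + 11·0.33 + 13.5·0.25 + 48·0.11 + 59.5·0.54 = 44.895 m².
V = 8·6·3 = 144 m³.
RT60 = 0.161 · V / A = 0.161 × 144 / 44.895 = 0.52 s.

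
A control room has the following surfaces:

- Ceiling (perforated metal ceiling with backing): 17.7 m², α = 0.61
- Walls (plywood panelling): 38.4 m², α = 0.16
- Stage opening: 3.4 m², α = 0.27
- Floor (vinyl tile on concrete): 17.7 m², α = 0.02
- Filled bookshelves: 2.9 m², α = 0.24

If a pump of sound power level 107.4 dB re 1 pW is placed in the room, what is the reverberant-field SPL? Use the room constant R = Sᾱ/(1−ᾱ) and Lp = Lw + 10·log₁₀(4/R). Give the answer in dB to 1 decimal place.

A = 18.909 sabins; S = 80.1 m².
ᾱ = 18.909/80.1 = 0.2361; R = Sᾱ/(1−ᾱ) = 18.909/(1−0.2361) = 24.753 m².
Lp = 107.4 + 10·log₁₀(4/24.753) = 107.4 + (-7.92) = 99.5 dB.

99.5 dB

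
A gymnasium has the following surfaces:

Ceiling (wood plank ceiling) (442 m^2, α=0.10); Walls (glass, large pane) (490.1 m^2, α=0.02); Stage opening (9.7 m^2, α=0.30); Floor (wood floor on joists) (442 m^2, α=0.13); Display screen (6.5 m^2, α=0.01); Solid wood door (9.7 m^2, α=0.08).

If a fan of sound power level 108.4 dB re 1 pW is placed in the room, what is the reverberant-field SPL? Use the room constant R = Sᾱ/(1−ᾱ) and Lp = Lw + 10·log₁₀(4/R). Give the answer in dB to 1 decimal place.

93.4 dB

Σ(Sᵢαᵢ) = 442·0.10 + 490.1·0.02 + 9.7·0.30 + 442·0.13 + 6.5·0.01 + 9.7·0.08 = 115.213; total area S = 1400.0 m^2.
ᾱ = 0.0823, so room constant R = A/(1−ᾱ) = 125.545 m^2.
Lp = Lw + 10 log₁₀(4/R) = 108.4 -14.97 = 93.4 dB.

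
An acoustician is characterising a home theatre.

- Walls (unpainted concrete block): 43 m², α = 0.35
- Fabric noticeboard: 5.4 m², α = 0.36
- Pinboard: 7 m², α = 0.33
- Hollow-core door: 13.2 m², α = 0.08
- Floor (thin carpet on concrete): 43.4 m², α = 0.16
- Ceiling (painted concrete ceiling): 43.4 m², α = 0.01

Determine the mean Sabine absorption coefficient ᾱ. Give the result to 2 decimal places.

Total surface area S = 155.4 m².
A = 43×0.35 + 5.4×0.36 + 7×0.33 + 13.2×0.08 + 43.4×0.16 + 43.4×0.01 = 27.738 sabins.
ᾱ = 27.738 / 155.4 = 0.18.

0.18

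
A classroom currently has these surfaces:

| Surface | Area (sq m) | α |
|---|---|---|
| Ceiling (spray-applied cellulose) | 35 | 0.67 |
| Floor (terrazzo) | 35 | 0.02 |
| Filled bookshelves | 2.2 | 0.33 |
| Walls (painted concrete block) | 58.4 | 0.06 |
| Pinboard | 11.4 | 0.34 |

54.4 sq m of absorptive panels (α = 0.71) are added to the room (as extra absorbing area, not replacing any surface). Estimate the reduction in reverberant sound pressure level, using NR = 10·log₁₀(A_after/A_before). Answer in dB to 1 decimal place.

Total absorption A_before = 35*0.67 + 35*0.02 + 2.2*0.33 + 58.4*0.06 + 11.4*0.34
  = 23.450 + 0.700 + 0.726 + 3.504 + 3.876 = 32.256 sq m sabins.
Added absorption = 54.4 × 0.71 = 38.624 sabins.
New total A_after = 70.880 sabins.
Reduction = 10 log₁₀(A_after/A_before) = 10 log₁₀(2.1974) = 3.4 dB.

3.4 dB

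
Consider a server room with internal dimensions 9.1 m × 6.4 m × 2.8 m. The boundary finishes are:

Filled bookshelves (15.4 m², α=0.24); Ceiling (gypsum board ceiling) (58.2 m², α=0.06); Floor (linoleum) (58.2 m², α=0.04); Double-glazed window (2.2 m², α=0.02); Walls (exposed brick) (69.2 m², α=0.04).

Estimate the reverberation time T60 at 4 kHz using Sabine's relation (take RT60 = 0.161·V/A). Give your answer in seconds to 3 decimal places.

Total absorption A = 15.4×0.24 + 58.2×0.06 + 58.2×0.04 + 2.2×0.02 + 69.2×0.04
  = 3.696 + 3.492 + 2.328 + 0.044 + 2.768 = 12.328 m² sabins.
Room volume: 163.072 m³.
Sabine: RT60 = 0.161 × 163.072 / 12.328 = 2.130 s.

2.130 s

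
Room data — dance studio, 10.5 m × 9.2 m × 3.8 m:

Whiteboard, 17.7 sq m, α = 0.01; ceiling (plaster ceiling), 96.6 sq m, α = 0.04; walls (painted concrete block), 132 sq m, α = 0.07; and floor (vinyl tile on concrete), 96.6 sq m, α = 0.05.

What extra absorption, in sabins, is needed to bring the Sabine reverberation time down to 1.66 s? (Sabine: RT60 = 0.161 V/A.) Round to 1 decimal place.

17.5 sabins

Equivalent absorption area: A₁ = 17.7*0.01 + 96.6*0.04 + 132*0.07 + 96.6*0.05 = 18.111 sq m.
V = 367.08 m³. Required absorption A₂ = 0.161 × 367.08 / 1.66 = 35.602 sabins.
Shortfall: 35.602 − 18.111 = 17.5 sabins.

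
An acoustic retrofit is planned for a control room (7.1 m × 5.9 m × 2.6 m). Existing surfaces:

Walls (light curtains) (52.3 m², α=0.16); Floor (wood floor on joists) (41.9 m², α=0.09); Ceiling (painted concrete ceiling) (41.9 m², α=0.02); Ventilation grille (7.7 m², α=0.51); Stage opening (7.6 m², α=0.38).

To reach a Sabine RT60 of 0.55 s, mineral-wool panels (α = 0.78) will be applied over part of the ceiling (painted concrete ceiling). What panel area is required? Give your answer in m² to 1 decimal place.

Total absorption A₁ = 52.3×0.16 + 41.9×0.09 + 41.9×0.02 + 7.7×0.51 + 7.6×0.38
  = 8.368 + 3.771 + 0.838 + 3.927 + 2.888 = 19.792 m² sabins.
Required A₂ = 0.161·108.914/0.55 = 31.882 sabins.
Absorption to add: 31.882 − 19.792 = 12.090 sabins.
Net gain per m²: Δα = 0.78 − 0.02 = 0.76.
Panel area = 12.090 / 0.76 = 15.9 m².

15.9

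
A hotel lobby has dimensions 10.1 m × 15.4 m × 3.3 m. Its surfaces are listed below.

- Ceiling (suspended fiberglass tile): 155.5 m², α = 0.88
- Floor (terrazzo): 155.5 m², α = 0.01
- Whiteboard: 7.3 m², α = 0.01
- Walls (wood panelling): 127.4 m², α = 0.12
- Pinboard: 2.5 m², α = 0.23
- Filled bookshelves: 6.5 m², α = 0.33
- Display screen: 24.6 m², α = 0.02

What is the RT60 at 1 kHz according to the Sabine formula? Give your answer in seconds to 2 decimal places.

Summing Sᵢαᵢ: 136.840 + 1.555 + 0.073 + 15.288 + 0.575 + 2.145 + 0.492 → A = 156.968 sabins.
Room volume: 513.282 m³.
T = 0.161 V/A = 0.161·513.282/156.968 = 0.53 s.

0.53 seconds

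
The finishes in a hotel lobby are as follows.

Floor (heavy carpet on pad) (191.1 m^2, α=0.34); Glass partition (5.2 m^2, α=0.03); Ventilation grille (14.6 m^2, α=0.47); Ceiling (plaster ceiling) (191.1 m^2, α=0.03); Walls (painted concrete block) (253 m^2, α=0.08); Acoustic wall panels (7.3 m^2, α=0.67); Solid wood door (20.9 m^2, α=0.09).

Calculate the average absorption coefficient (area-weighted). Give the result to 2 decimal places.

0.15

S = Σ Sᵢ = 191.1 + 5.2 + 14.6 + 191.1 + 253 + 7.3 + 20.9 = 683.2 m^2.
A = 191.1*0.34 + 5.2*0.03 + 14.6*0.47 + 191.1*0.03 + 253*0.08 + 7.3*0.67 + 20.9*0.09 = 104.737 sabins.
ᾱ = A/S = 0.15.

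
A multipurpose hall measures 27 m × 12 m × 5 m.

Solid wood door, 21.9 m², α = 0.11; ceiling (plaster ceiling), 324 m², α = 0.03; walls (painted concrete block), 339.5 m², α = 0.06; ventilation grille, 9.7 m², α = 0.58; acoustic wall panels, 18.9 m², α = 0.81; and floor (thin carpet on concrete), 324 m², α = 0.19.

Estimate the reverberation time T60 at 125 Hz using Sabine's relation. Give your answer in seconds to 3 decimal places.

2.268 s

A = Σ Sᵢαᵢ = 21.9*0.11 + 324*0.03 + 339.5*0.06 + 9.7*0.58 + 18.9*0.81 + 324*0.19 = 114.994 sabins.
V = 27·12·5 = 1620 m³.
T = 0.161 V/A = 0.161·1620/114.994 = 2.268 s.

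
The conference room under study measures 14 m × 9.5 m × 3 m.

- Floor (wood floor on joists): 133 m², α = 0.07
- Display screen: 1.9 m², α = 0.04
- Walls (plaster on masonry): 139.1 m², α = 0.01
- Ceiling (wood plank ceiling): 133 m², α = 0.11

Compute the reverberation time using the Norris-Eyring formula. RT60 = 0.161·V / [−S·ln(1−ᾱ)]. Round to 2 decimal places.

S = Σ Sᵢ = 407.0 m².
Σ(Sᵢαᵢ) = 133×0.07 + 1.9×0.04 + 139.1×0.01 + 133×0.11 = 25.407.
ᾱ = 25.407 / 407.0 = 0.0624.
Eyring denominator: −S ln(1−ᾱ) = 26.224.
V = 14 × 9.5 × 3 = 399 m³.
T = 0.161·V/[−S·ln(1−ᾱ)] = 0.161·399/26.224 = 2.45 s.

2.45 sec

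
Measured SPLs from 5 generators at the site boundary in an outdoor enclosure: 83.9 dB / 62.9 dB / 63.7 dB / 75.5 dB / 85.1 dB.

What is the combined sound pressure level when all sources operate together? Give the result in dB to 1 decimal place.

87.8 dB

Converting to relative power and adding: 10^(83.9/10) + 10^(62.9/10) + 10^(63.7/10) + 10^(75.5/10) + 10^(85.1/10) = 6.088e+08.
Combined level = 10 log₁₀(6.088e+08) = 87.8 dB.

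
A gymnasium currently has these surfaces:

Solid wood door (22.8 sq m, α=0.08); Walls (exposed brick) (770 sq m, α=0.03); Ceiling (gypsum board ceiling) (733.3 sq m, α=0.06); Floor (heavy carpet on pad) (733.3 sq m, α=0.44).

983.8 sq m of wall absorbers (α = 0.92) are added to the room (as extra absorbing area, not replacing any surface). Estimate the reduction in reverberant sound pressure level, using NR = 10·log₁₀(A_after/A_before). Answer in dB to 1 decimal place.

5.2 dB

Total absorption A_before = 22.8·0.08 + 770·0.03 + 733.3·0.06 + 733.3·0.44
  = 1.824 + 23.100 + 43.998 + 322.652 = 391.574 sq m sabins.
Treatment contributes 983.8·0.92 = 905.096 sabins.
A_after = 391.574 + 905.096 = 1296.670 sabins.
NR = 10·log₁₀(1296.670/391.574) = 5.2 dB.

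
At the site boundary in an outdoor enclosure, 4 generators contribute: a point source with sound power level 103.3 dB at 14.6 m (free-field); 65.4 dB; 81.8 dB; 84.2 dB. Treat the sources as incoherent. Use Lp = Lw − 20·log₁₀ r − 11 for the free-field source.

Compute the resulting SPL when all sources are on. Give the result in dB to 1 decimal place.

86.3 dB

Source at 14.6 m: Lp = 103.3 − 20·log₁₀(14.6) − 11 = 69.0 dB.
Sum in the linear (power) domain: Σ 10^(Lᵢ/10) = 10^(69.0/10) + 10^(65.4/10) + 10^(81.8/10) + 10^(84.2/10) = 4.258e+08.
Back to dB: 10·log₁₀ Σ = 86.3 dB.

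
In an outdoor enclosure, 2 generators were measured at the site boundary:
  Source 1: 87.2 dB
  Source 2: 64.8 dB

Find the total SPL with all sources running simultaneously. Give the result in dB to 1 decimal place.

Converting to relative power and adding: 10^(87.2/10) + 10^(64.8/10) = 5.278e+08.
L_total = 10·log₁₀(5.278e+08) = 87.2 dB.

87.2 dB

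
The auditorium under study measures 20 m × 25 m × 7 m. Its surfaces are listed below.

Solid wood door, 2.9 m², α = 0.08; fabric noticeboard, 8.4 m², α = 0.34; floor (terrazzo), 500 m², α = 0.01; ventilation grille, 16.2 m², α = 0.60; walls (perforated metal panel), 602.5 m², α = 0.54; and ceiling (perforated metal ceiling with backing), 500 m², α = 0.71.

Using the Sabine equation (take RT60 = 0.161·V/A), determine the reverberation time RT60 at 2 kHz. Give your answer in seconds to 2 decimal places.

0.81 sec

Total absorption A = 2.9*0.08 + 8.4*0.34 + 500*0.01 + 16.2*0.60 + 602.5*0.54 + 500*0.71
  = 0.232 + 2.856 + 5.000 + 9.720 + 325.350 + 355.000 = 698.158 m² sabins.
V = 20·25·7 = 3500 m³.
Sabine: RT60 = 0.161 × 3500 / 698.158 = 0.81 s.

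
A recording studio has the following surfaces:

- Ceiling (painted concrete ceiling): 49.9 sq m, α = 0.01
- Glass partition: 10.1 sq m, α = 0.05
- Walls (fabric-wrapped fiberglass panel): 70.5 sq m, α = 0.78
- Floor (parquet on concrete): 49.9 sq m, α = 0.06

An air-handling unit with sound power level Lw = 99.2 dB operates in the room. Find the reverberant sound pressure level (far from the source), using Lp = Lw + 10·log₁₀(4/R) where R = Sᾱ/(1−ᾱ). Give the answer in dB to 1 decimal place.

Σ(Sᵢαᵢ) = 49.9×0.01 + 10.1×0.05 + 70.5×0.78 + 49.9×0.06 = 58.988; total area S = 180.4 sq m.
ᾱ = 0.3270, so room constant R = A/(1−ᾱ) = 87.649 sq m.
Lp = 99.2 + 10·log₁₀(4/87.649) = 99.2 + (-13.41) = 85.8 dB.

85.8 dB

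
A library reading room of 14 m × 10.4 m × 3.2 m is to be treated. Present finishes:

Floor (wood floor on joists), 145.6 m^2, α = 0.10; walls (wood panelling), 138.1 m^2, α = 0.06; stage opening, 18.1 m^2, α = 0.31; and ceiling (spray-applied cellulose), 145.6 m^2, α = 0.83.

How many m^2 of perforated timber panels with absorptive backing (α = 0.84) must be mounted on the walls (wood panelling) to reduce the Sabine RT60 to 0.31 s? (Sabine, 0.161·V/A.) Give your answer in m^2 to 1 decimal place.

118.8

Equivalent absorption area: A₁ = 145.6*0.10 + 138.1*0.06 + 18.1*0.31 + 145.6*0.83 = 149.305 m^2.
V = 465.92 m³. Target absorption A₂ = 0.161 × 465.92 / 0.31 = 241.978 sabins.
Absorption to add: 241.978 − 149.305 = 92.673 sabins.
Each m^2 of panel replacing the walls (wood panelling) adds (0.84 − 0.06) = 0.78 sabins.
Panel area = 92.673 / 0.78 = 118.8 m^2.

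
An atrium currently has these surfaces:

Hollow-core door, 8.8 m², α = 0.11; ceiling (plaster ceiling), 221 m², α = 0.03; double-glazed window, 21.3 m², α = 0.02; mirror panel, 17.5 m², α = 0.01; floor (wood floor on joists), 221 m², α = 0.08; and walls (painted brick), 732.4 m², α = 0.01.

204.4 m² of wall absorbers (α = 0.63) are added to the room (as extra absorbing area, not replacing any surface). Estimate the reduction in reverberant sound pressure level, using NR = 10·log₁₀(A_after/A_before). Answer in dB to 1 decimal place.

6.9 dB

Equivalent absorption area: A_before = 8.8×0.11 + 221×0.03 + 21.3×0.02 + 17.5×0.01 + 221×0.08 + 732.4×0.01 = 33.203 m².
Treatment contributes 204.4·0.63 = 128.772 sabins.
New total A_after = 161.975 sabins.
NR = 10·log₁₀(161.975/33.203) = 6.9 dB.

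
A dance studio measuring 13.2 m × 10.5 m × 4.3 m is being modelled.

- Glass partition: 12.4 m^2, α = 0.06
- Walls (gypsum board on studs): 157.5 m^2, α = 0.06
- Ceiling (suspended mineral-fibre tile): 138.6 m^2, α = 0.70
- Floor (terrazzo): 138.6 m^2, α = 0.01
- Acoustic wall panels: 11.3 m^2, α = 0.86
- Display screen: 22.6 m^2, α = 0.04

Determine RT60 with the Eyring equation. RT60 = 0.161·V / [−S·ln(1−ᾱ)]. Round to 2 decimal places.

0.70 sec

Total surface area S = 12.4 + 157.5 + 138.6 + 138.6 + 11.3 + 22.6 = 481.0 m^2.
Σ(Sᵢαᵢ) = 12.4×0.06 + 157.5×0.06 + 138.6×0.70 + 138.6×0.01 + 11.3×0.86 + 22.6×0.04 = 119.222.
Mean coefficient ᾱ = A/S = 0.2479.
Eyring denominator: −S ln(1−ᾱ) = 137.030.
V = 13.2 × 10.5 × 4.3 = 595.98 m³.
RT60 = 0.161 × 595.98 / 137.030 = 0.70 s.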